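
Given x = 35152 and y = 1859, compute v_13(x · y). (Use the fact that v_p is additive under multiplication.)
v_13(65347568) = 5

v_p(x) = 3 (factor: 35152 = 13^3 · 16); v_p(y) = 2 (factor: 1859 = 13^2 · 11). Additivity: v_p(xy) = v_p(x) + v_p(y) = 3 + 2 = 5. (Direct check: xy = 65347568 = 13^5 · (176).)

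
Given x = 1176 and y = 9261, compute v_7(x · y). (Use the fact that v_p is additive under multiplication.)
v_7(10890936) = 5

v_p(x) = 2 (factor: 1176 = 7^2 · 24); v_p(y) = 3 (factor: 9261 = 7^3 · 27). Additivity: v_p(xy) = v_p(x) + v_p(y) = 2 + 3 = 5. (Direct check: xy = 10890936 = 7^5 · (648).)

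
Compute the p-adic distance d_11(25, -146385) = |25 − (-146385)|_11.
d_11(25, -146385) = 1/14641

Step 1 — x − y = 25 − (-146385) = 146410. Step 2 — v_11(146410) = 4 (factor: 146410 = (11^4 · 10); the sign does not affect v_p). Step 3 — |x − y|_11 = 11^{-4} = 1/14641.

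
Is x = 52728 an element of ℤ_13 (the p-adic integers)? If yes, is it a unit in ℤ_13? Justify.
x ∈ ℤ_13 but not a unit; v_13(x) = 3 > 0

ℤ_13 = {x ∈ ℚ_13 : v_13(x) ≥ 0} and ℤ_13^× = {x ∈ ℤ_13 : v_13(x) = 0}. Here v_13(52728) = v_13(num) − v_13(den) = 3; compare against these criteria.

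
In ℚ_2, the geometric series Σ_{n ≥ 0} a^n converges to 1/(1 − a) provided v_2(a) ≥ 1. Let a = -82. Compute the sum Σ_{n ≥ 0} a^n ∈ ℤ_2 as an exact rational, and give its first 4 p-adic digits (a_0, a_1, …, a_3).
Σ a^n = 1/(1 − a) = 1/83;  first 4 digits = (1, 1, 0, 1)

v_2(a) = 1 ≥ 1, so the series converges in ℤ_2 to 1/(1 − a) = 1/(1 − (-82)) = 1/83. Expand this rational in ℤ_2: compute digits iteratively via d_i = x_i mod 2, x_{i+1} = (x_i − d_i)/2. The first 4 digits are (1, 1, 0, 1).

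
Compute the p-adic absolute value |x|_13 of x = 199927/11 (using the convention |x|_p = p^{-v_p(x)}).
|199927/11|_13 = 1/28561

Step 1 — compute v_13(x) by factoring powers of 13 out of the numerator and denominator: v_13(199927/11) = 4. Step 2 — apply |x|_p = p^{-v_p(x)} = 13^{-4} = 1/28561.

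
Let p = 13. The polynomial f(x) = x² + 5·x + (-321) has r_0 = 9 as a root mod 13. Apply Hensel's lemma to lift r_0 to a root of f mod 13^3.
r_2 = 789 (mod 2197)

Hensel: r_{i+1} = r_i − f(r_i)·(f′(r_i))^{-1} mod 13^{i+2}, f′(x) = 2x + 5. Iterate:
  r_0 = 9 (mod 13)
  r_1 = 113 (mod 169)
  r_2 = 789 (mod 2197)
Final: r = 789 satisfies f(r) ≡ 0 mod 13^3.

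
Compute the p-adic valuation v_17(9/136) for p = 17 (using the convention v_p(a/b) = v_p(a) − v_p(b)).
v_17(9/136) = -1

Factor powers of 17 from the numerator and denominator of the reduced fraction: 9 = 17^0 · 9 and 136 = 17^1 · 8. Apply v_p(a/b) = v_p(a) − v_p(b): v_17(9/136) = 0 − 1 = -1.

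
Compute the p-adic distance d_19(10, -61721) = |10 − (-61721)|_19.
d_19(10, -61721) = 1/6859

Step 1 — x − y = 10 − (-61721) = 61731. Step 2 — v_19(61731) = 3 (factor: 61731 = (19^3 · 9); the sign does not affect v_p). Step 3 — |x − y|_19 = 19^{-3} = 1/6859.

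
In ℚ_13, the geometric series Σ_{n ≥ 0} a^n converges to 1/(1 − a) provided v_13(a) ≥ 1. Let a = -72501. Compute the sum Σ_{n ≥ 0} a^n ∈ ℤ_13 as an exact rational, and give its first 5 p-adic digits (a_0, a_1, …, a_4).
Σ a^n = 1/(1 − a) = 1/72502;  first 5 digits = (1, 0, 0, 6, 10)

v_13(a) = 3 ≥ 1, so the series converges in ℤ_13 to 1/(1 − a) = 1/(1 − (-72501)) = 1/72502. Expand this rational in ℤ_13: compute digits iteratively via d_i = x_i mod 13, x_{i+1} = (x_i − d_i)/13. The first 5 digits are (1, 0, 0, 6, 10).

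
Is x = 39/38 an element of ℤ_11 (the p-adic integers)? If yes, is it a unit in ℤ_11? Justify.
x ∈ ℤ_11^× (unit); v_11(x) = 0

ℤ_11 = {x ∈ ℚ_11 : v_11(x) ≥ 0} and ℤ_11^× = {x ∈ ℤ_11 : v_11(x) = 0}. Here v_11(39/38) = v_11(num) − v_11(den) = 0; compare against these criteria.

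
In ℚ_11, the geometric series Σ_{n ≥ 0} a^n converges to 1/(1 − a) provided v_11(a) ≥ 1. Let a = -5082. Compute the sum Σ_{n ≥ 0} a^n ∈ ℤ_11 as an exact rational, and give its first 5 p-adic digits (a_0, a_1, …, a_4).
Σ a^n = 1/(1 − a) = 1/5083;  first 5 digits = (1, 0, 2, 7, 3)

v_11(a) = 2 ≥ 1, so the series converges in ℤ_11 to 1/(1 − a) = 1/(1 − (-5082)) = 1/5083. Expand this rational in ℤ_11: compute digits iteratively via d_i = x_i mod 11, x_{i+1} = (x_i − d_i)/11. The first 5 digits are (1, 0, 2, 7, 3).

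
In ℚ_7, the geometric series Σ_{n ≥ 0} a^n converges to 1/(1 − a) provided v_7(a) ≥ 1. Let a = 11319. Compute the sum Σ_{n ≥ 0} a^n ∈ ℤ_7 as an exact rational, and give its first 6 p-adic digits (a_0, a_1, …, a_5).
Σ a^n = 1/(1 − a) = -1/11318;  first 6 digits = (1, 0, 0, 5, 4, 0)

v_7(a) = 3 ≥ 1, so the series converges in ℤ_7 to 1/(1 − a) = 1/(1 − 11319) = -1/11318. Expand this rational in ℤ_7: compute digits iteratively via d_i = x_i mod 7, x_{i+1} = (x_i − d_i)/7. The first 6 digits are (1, 0, 0, 5, 4, 0).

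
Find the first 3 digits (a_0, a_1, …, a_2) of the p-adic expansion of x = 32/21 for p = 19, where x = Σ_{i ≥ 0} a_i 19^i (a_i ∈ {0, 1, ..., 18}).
(a_0, …, a_2) = (16, 11, 3)

v_19(32/21) = 0 (numerator and denominator both coprime to 19), so x ∈ ℤ_19^×. Compute digits iteratively via a_i = x_i mod 19, x_{i+1} = (x_i − a_i)/19, with x_0 = x:
  x_0 = 32/21;  a_0 = 16;  x_1 = (x_0 − 16)/19 = -16/21
  x_1 = -16/21;  a_1 = 11;  x_2 = (x_1 − 11)/19 = -13/21
  x_2 = -13/21;  a_2 = 3;  x_3 = (x_2 − 3)/19 = -4/21
Digits: (16, 11, 3).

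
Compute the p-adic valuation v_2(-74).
v_2(-74) = 1

v_2(n) is the largest exponent k such that 2^k divides n. Factor out: -74 = -2^1 · 37. (Sign doesn't affect v_p.) So v_2(-74) = 1.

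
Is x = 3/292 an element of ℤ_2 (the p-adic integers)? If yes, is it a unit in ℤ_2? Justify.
x ∉ ℤ_2 (v_2(x) = -2 < 0)

ℤ_2 = {x ∈ ℚ_2 : v_2(x) ≥ 0} and ℤ_2^× = {x ∈ ℤ_2 : v_2(x) = 0}. Here v_2(3/292) = v_2(num) − v_2(den) = -2; compare against these criteria.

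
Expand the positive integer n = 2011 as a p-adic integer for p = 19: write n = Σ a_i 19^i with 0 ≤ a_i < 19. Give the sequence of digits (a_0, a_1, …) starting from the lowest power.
(a_0, a_1, …) = (16, 10, 5)

Repeated division by 19 gives the digits low-to-high: 2011 = 16 + 10·19^1 + 5·19^2. Digit sequence: (16, 10, 5).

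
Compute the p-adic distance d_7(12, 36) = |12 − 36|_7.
d_7(12, 36) = 1

Step 1 — x − y = 12 − 36 = -24. Step 2 — v_7(-24) = 0 (factor: -24 = −(7^0 · 24); the sign does not affect v_p). Step 3 — |x − y|_7 = 7^{0} = 1.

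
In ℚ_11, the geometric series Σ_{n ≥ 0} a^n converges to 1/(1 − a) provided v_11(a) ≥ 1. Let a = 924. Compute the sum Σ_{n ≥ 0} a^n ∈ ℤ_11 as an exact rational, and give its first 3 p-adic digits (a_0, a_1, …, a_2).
Σ a^n = 1/(1 − a) = -1/923;  first 3 digits = (1, 7, 1)

v_11(a) = 1 ≥ 1, so the series converges in ℤ_11 to 1/(1 − a) = 1/(1 − 924) = -1/923. Expand this rational in ℤ_11: compute digits iteratively via d_i = x_i mod 11, x_{i+1} = (x_i − d_i)/11. The first 3 digits are (1, 7, 1).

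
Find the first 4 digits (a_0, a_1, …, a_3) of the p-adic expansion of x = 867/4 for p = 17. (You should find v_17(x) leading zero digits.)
(a_0, …, a_3) = (0, 0, 5, 4)

v_17(867/4) = 2, so a_0 = ... = a_1 = 0. Factor out: x = 17^2 · u with u = 3/4 a unit in ℤ_17. Expand u iteratively via a_{v+i} = u_i mod 17, u_{i+1} = (u_i − a_{v+i})/17:
  u_0 = 3/4;  a_2 = 5;  u_1 = (u_0 − 5)/17 = -1/4
  u_1 = -1/4;  a_3 = 4;  u_2 = (u_1 − 4)/17 = -1/4
Digits: (0, 0, 5, 4).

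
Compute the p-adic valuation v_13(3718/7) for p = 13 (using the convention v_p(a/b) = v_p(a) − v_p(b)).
v_13(3718/7) = 2

Factor powers of 13 from the numerator and denominator of the reduced fraction: 3718 = 13^2 · 22 and 7 = 13^0 · 7. Apply v_p(a/b) = v_p(a) − v_p(b): v_13(3718/7) = 2 − 0 = 2.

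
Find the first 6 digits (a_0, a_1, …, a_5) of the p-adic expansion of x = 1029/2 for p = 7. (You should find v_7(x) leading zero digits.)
(a_0, …, a_5) = (0, 0, 0, 5, 3, 3)

v_7(1029/2) = 3, so a_0 = ... = a_2 = 0. Factor out: x = 7^3 · u with u = 3/2 a unit in ℤ_7. Expand u iteratively via a_{v+i} = u_i mod 7, u_{i+1} = (u_i − a_{v+i})/7:
  u_0 = 3/2;  a_3 = 5;  u_1 = (u_0 − 5)/7 = -1/2
  u_1 = -1/2;  a_4 = 3;  u_2 = (u_1 − 3)/7 = -1/2
  u_2 = -1/2;  a_5 = 3;  u_3 = (u_2 − 3)/7 = -1/2
Digits: (0, 0, 0, 5, 3, 3).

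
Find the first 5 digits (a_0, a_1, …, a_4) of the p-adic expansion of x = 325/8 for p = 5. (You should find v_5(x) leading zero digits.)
(a_0, …, a_4) = (0, 0, 1, 2, 4)

v_5(325/8) = 2, so a_0 = ... = a_1 = 0. Factor out: x = 5^2 · u with u = 13/8 a unit in ℤ_5. Expand u iteratively via a_{v+i} = u_i mod 5, u_{i+1} = (u_i − a_{v+i})/5:
  u_0 = 13/8;  a_2 = 1;  u_1 = (u_0 − 1)/5 = 1/8
  u_1 = 1/8;  a_3 = 2;  u_2 = (u_1 − 2)/5 = -3/8
  u_2 = -3/8;  a_4 = 4;  u_3 = (u_2 − 4)/5 = -7/8
Digits: (0, 0, 1, 2, 4).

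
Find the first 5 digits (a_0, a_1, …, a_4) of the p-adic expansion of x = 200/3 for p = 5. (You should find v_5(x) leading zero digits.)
(a_0, …, a_4) = (0, 0, 1, 2, 3)

v_5(200/3) = 2, so a_0 = ... = a_1 = 0. Factor out: x = 5^2 · u with u = 8/3 a unit in ℤ_5. Expand u iteratively via a_{v+i} = u_i mod 5, u_{i+1} = (u_i − a_{v+i})/5:
  u_0 = 8/3;  a_2 = 1;  u_1 = (u_0 − 1)/5 = 1/3
  u_1 = 1/3;  a_3 = 2;  u_2 = (u_1 − 2)/5 = -1/3
  u_2 = -1/3;  a_4 = 3;  u_3 = (u_2 − 3)/5 = -2/3
Digits: (0, 0, 1, 2, 3).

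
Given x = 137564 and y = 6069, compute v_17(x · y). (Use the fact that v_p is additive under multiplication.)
v_17(834875916) = 5

v_p(x) = 3 (factor: 137564 = 17^3 · 28); v_p(y) = 2 (factor: 6069 = 17^2 · 21). Additivity: v_p(xy) = v_p(x) + v_p(y) = 3 + 2 = 5. (Direct check: xy = 834875916 = 17^5 · (588).)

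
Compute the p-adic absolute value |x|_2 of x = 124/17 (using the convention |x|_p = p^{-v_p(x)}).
|124/17|_2 = 1/4

Step 1 — compute v_2(x) by factoring powers of 2 out of the numerator and denominator: v_2(124/17) = 2. Step 2 — apply |x|_p = p^{-v_p(x)} = 2^{-2} = 1/4.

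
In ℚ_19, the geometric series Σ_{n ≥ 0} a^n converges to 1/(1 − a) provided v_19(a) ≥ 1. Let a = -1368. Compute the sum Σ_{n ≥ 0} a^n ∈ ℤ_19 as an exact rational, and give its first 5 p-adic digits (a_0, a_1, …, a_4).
Σ a^n = 1/(1 − a) = 1/1369;  first 5 digits = (1, 4, 12, 13, 5)

v_19(a) = 1 ≥ 1, so the series converges in ℤ_19 to 1/(1 − a) = 1/(1 − (-1368)) = 1/1369. Expand this rational in ℤ_19: compute digits iteratively via d_i = x_i mod 19, x_{i+1} = (x_i − d_i)/19. The first 5 digits are (1, 4, 12, 13, 5).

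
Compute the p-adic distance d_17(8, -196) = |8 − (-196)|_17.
d_17(8, -196) = 1/17

Step 1 — x − y = 8 − (-196) = 204. Step 2 — v_17(204) = 1 (factor: 204 = (17^1 · 12); the sign does not affect v_p). Step 3 — |x − y|_17 = 17^{-1} = 1/17.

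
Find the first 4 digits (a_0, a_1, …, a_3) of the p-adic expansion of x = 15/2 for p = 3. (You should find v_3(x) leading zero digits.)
(a_0, …, a_3) = (0, 1, 2, 1)

v_3(15/2) = 1, so a_0 = ... = a_0 = 0. Factor out: x = 3^1 · u with u = 5/2 a unit in ℤ_3. Expand u iteratively via a_{v+i} = u_i mod 3, u_{i+1} = (u_i − a_{v+i})/3:
  u_0 = 5/2;  a_1 = 1;  u_1 = (u_0 − 1)/3 = 1/2
  u_1 = 1/2;  a_2 = 2;  u_2 = (u_1 − 2)/3 = -1/2
  u_2 = -1/2;  a_3 = 1;  u_3 = (u_2 − 1)/3 = -1/2
Digits: (0, 1, 2, 1).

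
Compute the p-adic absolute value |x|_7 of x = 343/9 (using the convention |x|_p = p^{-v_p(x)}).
|343/9|_7 = 1/343

Step 1 — compute v_7(x) by factoring powers of 7 out of the numerator and denominator: v_7(343/9) = 3. Step 2 — apply |x|_p = p^{-v_p(x)} = 7^{-3} = 1/343.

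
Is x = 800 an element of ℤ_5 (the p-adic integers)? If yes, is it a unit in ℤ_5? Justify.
x ∈ ℤ_5 but not a unit; v_5(x) = 2 > 0

ℤ_5 = {x ∈ ℚ_5 : v_5(x) ≥ 0} and ℤ_5^× = {x ∈ ℤ_5 : v_5(x) = 0}. Here v_5(800) = v_5(num) − v_5(den) = 2; compare against these criteria.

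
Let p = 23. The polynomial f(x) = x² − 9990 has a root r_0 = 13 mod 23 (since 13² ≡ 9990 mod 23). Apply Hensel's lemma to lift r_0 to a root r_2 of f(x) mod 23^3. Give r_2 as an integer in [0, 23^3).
r_2 = 8224 (mod 12167)

Hensel's recurrence: r_{i+1} = r_i − f(r_i)·(f′(r_i))^{-1} mod 23^{i+2}, with f′(x) = 2x. Iterate:
  r_0 = 13 (mod 23)
  r_1 = 289 (mod 529)
  r_2 = 8224 (mod 12167)
Final: r_2 = 8224, and one checks f(r_2) ≡ 0 mod 23^3.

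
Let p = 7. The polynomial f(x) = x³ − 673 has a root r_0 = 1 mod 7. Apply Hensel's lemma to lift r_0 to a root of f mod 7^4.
r_3 = 1842 (mod 2401)

Hensel: r_{i+1} = r_i − f(r_i)/f′(r_i) mod 7^{i+2}, where f′(x) = 3x². Iterate:
  r_0 = 1 (mod 7)
  r_1 = 29 (mod 49)
  r_2 = 127 (mod 343)
  r_3 = 1842 (mod 2401)
Final: r = 1842 with f(r) ≡ 0 mod 7^4.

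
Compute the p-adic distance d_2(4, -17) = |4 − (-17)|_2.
d_2(4, -17) = 1

Step 1 — x − y = 4 − (-17) = 21. Step 2 — v_2(21) = 0 (factor: 21 = (2^0 · 21); the sign does not affect v_p). Step 3 — |x − y|_2 = 2^{0} = 1.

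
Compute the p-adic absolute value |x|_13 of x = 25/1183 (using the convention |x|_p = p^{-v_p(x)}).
|25/1183|_13 = 169

Step 1 — compute v_13(x) by factoring powers of 13 out of the numerator and denominator: v_13(25/1183) = -2. Step 2 — apply |x|_p = p^{-v_p(x)} = 13^{2} = 169.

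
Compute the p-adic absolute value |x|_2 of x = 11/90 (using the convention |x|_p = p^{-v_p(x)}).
|11/90|_2 = 2

Step 1 — compute v_2(x) by factoring powers of 2 out of the numerator and denominator: v_2(11/90) = -1. Step 2 — apply |x|_p = p^{-v_p(x)} = 2^{1} = 2.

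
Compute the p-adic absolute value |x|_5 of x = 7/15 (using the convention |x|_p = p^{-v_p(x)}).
|7/15|_5 = 5

Step 1 — compute v_5(x) by factoring powers of 5 out of the numerator and denominator: v_5(7/15) = -1. Step 2 — apply |x|_p = p^{-v_p(x)} = 5^{1} = 5.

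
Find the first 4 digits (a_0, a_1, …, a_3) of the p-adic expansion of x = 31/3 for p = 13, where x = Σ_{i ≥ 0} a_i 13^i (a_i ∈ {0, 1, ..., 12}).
(a_0, …, a_3) = (6, 9, 8, 8)

v_13(31/3) = 0 (numerator and denominator both coprime to 13), so x ∈ ℤ_13^×. Compute digits iteratively via a_i = x_i mod 13, x_{i+1} = (x_i − a_i)/13, with x_0 = x:
  x_0 = 31/3;  a_0 = 6;  x_1 = (x_0 − 6)/13 = 1/3
  x_1 = 1/3;  a_1 = 9;  x_2 = (x_1 − 9)/13 = -2/3
  x_2 = -2/3;  a_2 = 8;  x_3 = (x_2 − 8)/13 = -2/3
  x_3 = -2/3;  a_3 = 8;  x_4 = (x_3 − 8)/13 = -2/3
Digits: (6, 9, 8, 8).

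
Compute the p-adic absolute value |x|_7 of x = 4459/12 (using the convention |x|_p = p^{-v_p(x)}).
|4459/12|_7 = 1/343

Step 1 — compute v_7(x) by factoring powers of 7 out of the numerator and denominator: v_7(4459/12) = 3. Step 2 — apply |x|_p = p^{-v_p(x)} = 7^{-3} = 1/343.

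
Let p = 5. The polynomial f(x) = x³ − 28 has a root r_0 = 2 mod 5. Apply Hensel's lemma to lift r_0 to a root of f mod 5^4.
r_3 = 37 (mod 625)

Hensel: r_{i+1} = r_i − f(r_i)/f′(r_i) mod 5^{i+2}, where f′(x) = 3x². Iterate:
  r_0 = 2 (mod 5)
  r_1 = 12 (mod 25)
  r_2 = 37 (mod 125)
  r_3 = 37 (mod 625)
Final: r = 37 with f(r) ≡ 0 mod 5^4.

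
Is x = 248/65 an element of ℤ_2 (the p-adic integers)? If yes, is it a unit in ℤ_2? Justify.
x ∈ ℤ_2 but not a unit; v_2(x) = 3 > 0

ℤ_2 = {x ∈ ℚ_2 : v_2(x) ≥ 0} and ℤ_2^× = {x ∈ ℤ_2 : v_2(x) = 0}. Here v_2(248/65) = v_2(num) − v_2(den) = 3; compare against these criteria.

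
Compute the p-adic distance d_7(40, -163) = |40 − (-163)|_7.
d_7(40, -163) = 1/7

Step 1 — x − y = 40 − (-163) = 203. Step 2 — v_7(203) = 1 (factor: 203 = (7^1 · 29); the sign does not affect v_p). Step 3 — |x − y|_7 = 7^{-1} = 1/7.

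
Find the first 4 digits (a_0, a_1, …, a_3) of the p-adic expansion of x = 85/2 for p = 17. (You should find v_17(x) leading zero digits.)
(a_0, …, a_3) = (0, 11, 8, 8)

v_17(85/2) = 1, so a_0 = ... = a_0 = 0. Factor out: x = 17^1 · u with u = 5/2 a unit in ℤ_17. Expand u iteratively via a_{v+i} = u_i mod 17, u_{i+1} = (u_i − a_{v+i})/17:
  u_0 = 5/2;  a_1 = 11;  u_1 = (u_0 − 11)/17 = -1/2
  u_1 = -1/2;  a_2 = 8;  u_2 = (u_1 − 8)/17 = -1/2
  u_2 = -1/2;  a_3 = 8;  u_3 = (u_2 − 8)/17 = -1/2
Digits: (0, 11, 8, 8).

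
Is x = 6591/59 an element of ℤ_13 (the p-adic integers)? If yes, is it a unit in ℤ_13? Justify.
x ∈ ℤ_13 but not a unit; v_13(x) = 3 > 0

ℤ_13 = {x ∈ ℚ_13 : v_13(x) ≥ 0} and ℤ_13^× = {x ∈ ℤ_13 : v_13(x) = 0}. Here v_13(6591/59) = v_13(num) − v_13(den) = 3; compare against these criteria.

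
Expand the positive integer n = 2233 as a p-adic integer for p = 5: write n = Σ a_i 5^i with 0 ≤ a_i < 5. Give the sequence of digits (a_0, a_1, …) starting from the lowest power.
(a_0, a_1, …) = (3, 1, 4, 2, 3)

Repeated division by 5 gives the digits low-to-high: 2233 = 3 + 1·5^1 + 4·5^2 + 2·5^3 + 3·5^4. Digit sequence: (3, 1, 4, 2, 3).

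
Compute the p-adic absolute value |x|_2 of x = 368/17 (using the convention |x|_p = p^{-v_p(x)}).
|368/17|_2 = 1/16

Step 1 — compute v_2(x) by factoring powers of 2 out of the numerator and denominator: v_2(368/17) = 4. Step 2 — apply |x|_p = p^{-v_p(x)} = 2^{-4} = 1/16.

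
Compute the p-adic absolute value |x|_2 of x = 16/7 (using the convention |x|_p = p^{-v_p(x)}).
|16/7|_2 = 1/16

Step 1 — compute v_2(x) by factoring powers of 2 out of the numerator and denominator: v_2(16/7) = 4. Step 2 — apply |x|_p = p^{-v_p(x)} = 2^{-4} = 1/16.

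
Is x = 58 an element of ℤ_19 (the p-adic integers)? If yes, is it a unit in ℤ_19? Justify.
x ∈ ℤ_19^× (unit); v_19(x) = 0

ℤ_19 = {x ∈ ℚ_19 : v_19(x) ≥ 0} and ℤ_19^× = {x ∈ ℤ_19 : v_19(x) = 0}. Here v_19(58) = v_19(num) − v_19(den) = 0; compare against these criteria.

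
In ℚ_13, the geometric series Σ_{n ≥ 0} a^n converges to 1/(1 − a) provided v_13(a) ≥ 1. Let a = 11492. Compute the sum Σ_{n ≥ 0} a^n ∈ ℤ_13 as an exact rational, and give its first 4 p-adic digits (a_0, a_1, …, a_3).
Σ a^n = 1/(1 − a) = -1/11491;  first 4 digits = (1, 0, 3, 5)

v_13(a) = 2 ≥ 1, so the series converges in ℤ_13 to 1/(1 − a) = 1/(1 − 11492) = -1/11491. Expand this rational in ℤ_13: compute digits iteratively via d_i = x_i mod 13, x_{i+1} = (x_i − d_i)/13. The first 4 digits are (1, 0, 3, 5).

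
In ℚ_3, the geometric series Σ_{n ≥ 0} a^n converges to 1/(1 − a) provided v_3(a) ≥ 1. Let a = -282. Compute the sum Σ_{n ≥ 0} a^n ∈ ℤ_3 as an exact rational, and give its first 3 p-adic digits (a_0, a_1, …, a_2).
Σ a^n = 1/(1 − a) = 1/283;  first 3 digits = (1, 2, 2)

v_3(a) = 1 ≥ 1, so the series converges in ℤ_3 to 1/(1 − a) = 1/(1 − (-282)) = 1/283. Expand this rational in ℤ_3: compute digits iteratively via d_i = x_i mod 3, x_{i+1} = (x_i − d_i)/3. The first 3 digits are (1, 2, 2).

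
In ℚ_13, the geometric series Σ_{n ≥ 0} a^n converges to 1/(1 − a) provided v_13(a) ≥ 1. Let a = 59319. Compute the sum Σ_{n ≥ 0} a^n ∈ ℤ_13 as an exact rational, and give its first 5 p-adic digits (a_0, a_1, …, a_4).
Σ a^n = 1/(1 − a) = -1/59318;  first 5 digits = (1, 0, 0, 1, 2)

v_13(a) = 3 ≥ 1, so the series converges in ℤ_13 to 1/(1 − a) = 1/(1 − 59319) = -1/59318. Expand this rational in ℤ_13: compute digits iteratively via d_i = x_i mod 13, x_{i+1} = (x_i − d_i)/13. The first 5 digits are (1, 0, 0, 1, 2).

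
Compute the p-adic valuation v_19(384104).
v_19(384104) = 3

v_19(n) is the largest exponent k such that 19^k divides n. Factor out: 384104 = 19^3 · 56. (Sign doesn't affect v_p.) So v_19(384104) = 3.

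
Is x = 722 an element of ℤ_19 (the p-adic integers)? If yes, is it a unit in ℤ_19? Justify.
x ∈ ℤ_19 but not a unit; v_19(x) = 2 > 0

ℤ_19 = {x ∈ ℚ_19 : v_19(x) ≥ 0} and ℤ_19^× = {x ∈ ℤ_19 : v_19(x) = 0}. Here v_19(722) = v_19(num) − v_19(den) = 2; compare against these criteria.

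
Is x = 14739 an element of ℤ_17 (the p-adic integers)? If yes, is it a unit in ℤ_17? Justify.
x ∈ ℤ_17 but not a unit; v_17(x) = 3 > 0

ℤ_17 = {x ∈ ℚ_17 : v_17(x) ≥ 0} and ℤ_17^× = {x ∈ ℤ_17 : v_17(x) = 0}. Here v_17(14739) = v_17(num) − v_17(den) = 3; compare against these criteria.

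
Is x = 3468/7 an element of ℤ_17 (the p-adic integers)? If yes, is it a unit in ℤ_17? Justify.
x ∈ ℤ_17 but not a unit; v_17(x) = 2 > 0

ℤ_17 = {x ∈ ℚ_17 : v_17(x) ≥ 0} and ℤ_17^× = {x ∈ ℤ_17 : v_17(x) = 0}. Here v_17(3468/7) = v_17(num) − v_17(den) = 2; compare against these criteria.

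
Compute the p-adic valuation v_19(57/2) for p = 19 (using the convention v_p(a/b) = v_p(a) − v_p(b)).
v_19(57/2) = 1

Factor powers of 19 from the numerator and denominator of the reduced fraction: 57 = 19^1 · 3 and 2 = 19^0 · 2. Apply v_p(a/b) = v_p(a) − v_p(b): v_19(57/2) = 1 − 0 = 1.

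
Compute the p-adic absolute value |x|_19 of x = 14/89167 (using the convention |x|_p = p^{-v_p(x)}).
|14/89167|_19 = 6859

Step 1 — compute v_19(x) by factoring powers of 19 out of the numerator and denominator: v_19(14/89167) = -3. Step 2 — apply |x|_p = p^{-v_p(x)} = 19^{3} = 6859.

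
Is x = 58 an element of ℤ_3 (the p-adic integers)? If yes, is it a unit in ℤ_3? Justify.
x ∈ ℤ_3^× (unit); v_3(x) = 0

ℤ_3 = {x ∈ ℚ_3 : v_3(x) ≥ 0} and ℤ_3^× = {x ∈ ℤ_3 : v_3(x) = 0}. Here v_3(58) = v_3(num) − v_3(den) = 0; compare against these criteria.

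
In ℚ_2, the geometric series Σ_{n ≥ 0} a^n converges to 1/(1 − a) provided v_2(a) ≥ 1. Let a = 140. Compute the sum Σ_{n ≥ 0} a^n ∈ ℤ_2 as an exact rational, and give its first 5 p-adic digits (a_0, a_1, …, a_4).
Σ a^n = 1/(1 − a) = -1/139;  first 5 digits = (1, 0, 1, 1, 1)

v_2(a) = 2 ≥ 1, so the series converges in ℤ_2 to 1/(1 − a) = 1/(1 − 140) = -1/139. Expand this rational in ℤ_2: compute digits iteratively via d_i = x_i mod 2, x_{i+1} = (x_i − d_i)/2. The first 5 digits are (1, 0, 1, 1, 1).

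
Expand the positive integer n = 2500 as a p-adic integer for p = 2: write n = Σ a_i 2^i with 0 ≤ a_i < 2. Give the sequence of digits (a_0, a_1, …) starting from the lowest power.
(a_0, a_1, …) = (0, 0, 1, 0, 0, 0, 1, 1, 1, 0, 0, 1)

Repeated division by 2 gives the digits low-to-high: 2500 = 1·2^2 + 1·2^6 + 1·2^7 + 1·2^8 + 1·2^11. Digit sequence: (0, 0, 1, 0, 0, 0, 1, 1, 1, 0, 0, 1).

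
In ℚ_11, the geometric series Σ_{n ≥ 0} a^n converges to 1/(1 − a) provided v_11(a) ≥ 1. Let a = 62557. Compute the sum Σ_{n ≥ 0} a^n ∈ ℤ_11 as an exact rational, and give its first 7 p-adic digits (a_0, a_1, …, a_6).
Σ a^n = 1/(1 − a) = -1/62556;  first 7 digits = (1, 0, 0, 3, 4, 0, 9)

v_11(a) = 3 ≥ 1, so the series converges in ℤ_11 to 1/(1 − a) = 1/(1 − 62557) = -1/62556. Expand this rational in ℤ_11: compute digits iteratively via d_i = x_i mod 11, x_{i+1} = (x_i − d_i)/11. The first 7 digits are (1, 0, 0, 3, 4, 0, 9).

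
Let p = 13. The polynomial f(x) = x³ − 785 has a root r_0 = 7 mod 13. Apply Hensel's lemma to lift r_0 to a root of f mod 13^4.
r_3 = 19806 (mod 28561)

Hensel: r_{i+1} = r_i − f(r_i)/f′(r_i) mod 13^{i+2}, where f′(x) = 3x². Iterate:
  r_0 = 7 (mod 13)
  r_1 = 33 (mod 169)
  r_2 = 33 (mod 2197)
  r_3 = 19806 (mod 28561)
Final: r = 19806 with f(r) ≡ 0 mod 13^4.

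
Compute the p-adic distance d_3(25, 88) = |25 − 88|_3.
d_3(25, 88) = 1/9

Step 1 — x − y = 25 − 88 = -63. Step 2 — v_3(-63) = 2 (factor: -63 = −(3^2 · 7); the sign does not affect v_p). Step 3 — |x − y|_3 = 3^{-2} = 1/9.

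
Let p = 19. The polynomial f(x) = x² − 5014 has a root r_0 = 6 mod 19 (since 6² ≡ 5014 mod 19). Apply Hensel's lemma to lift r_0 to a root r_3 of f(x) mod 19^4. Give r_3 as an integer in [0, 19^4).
r_3 = 14199 (mod 130321)

Hensel's recurrence: r_{i+1} = r_i − f(r_i)·(f′(r_i))^{-1} mod 19^{i+2}, with f′(x) = 2x. Iterate:
  r_0 = 6 (mod 19)
  r_1 = 120 (mod 361)
  r_2 = 481 (mod 6859)
  r_3 = 14199 (mod 130321)
Final: r_3 = 14199, and one checks f(r_3) ≡ 0 mod 19^4.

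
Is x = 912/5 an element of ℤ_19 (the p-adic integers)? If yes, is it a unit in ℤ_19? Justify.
x ∈ ℤ_19 but not a unit; v_19(x) = 1 > 0

ℤ_19 = {x ∈ ℚ_19 : v_19(x) ≥ 0} and ℤ_19^× = {x ∈ ℤ_19 : v_19(x) = 0}. Here v_19(912/5) = v_19(num) − v_19(den) = 1; compare against these criteria.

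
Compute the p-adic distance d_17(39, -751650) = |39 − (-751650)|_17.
d_17(39, -751650) = 1/83521

Step 1 — x − y = 39 − (-751650) = 751689. Step 2 — v_17(751689) = 4 (factor: 751689 = (17^4 · 9); the sign does not affect v_p). Step 3 — |x − y|_17 = 17^{-4} = 1/83521.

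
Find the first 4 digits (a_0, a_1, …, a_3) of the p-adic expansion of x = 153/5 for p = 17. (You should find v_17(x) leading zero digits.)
(a_0, …, a_3) = (0, 12, 13, 6)

v_17(153/5) = 1, so a_0 = ... = a_0 = 0. Factor out: x = 17^1 · u with u = 9/5 a unit in ℤ_17. Expand u iteratively via a_{v+i} = u_i mod 17, u_{i+1} = (u_i − a_{v+i})/17:
  u_0 = 9/5;  a_1 = 12;  u_1 = (u_0 − 12)/17 = -3/5
  u_1 = -3/5;  a_2 = 13;  u_2 = (u_1 − 13)/17 = -4/5
  u_2 = -4/5;  a_3 = 6;  u_3 = (u_2 − 6)/17 = -2/5
Digits: (0, 12, 13, 6).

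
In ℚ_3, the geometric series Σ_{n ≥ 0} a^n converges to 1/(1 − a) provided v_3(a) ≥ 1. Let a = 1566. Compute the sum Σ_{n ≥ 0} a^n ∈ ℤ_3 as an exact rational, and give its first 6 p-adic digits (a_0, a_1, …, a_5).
Σ a^n = 1/(1 − a) = -1/1565;  first 6 digits = (1, 0, 0, 1, 1, 0)

v_3(a) = 3 ≥ 1, so the series converges in ℤ_3 to 1/(1 − a) = 1/(1 − 1566) = -1/1565. Expand this rational in ℤ_3: compute digits iteratively via d_i = x_i mod 3, x_{i+1} = (x_i − d_i)/3. The first 6 digits are (1, 0, 0, 1, 1, 0).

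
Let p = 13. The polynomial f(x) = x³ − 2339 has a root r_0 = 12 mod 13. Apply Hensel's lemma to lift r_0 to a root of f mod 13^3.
r_2 = 610 (mod 2197)

Hensel: r_{i+1} = r_i − f(r_i)/f′(r_i) mod 13^{i+2}, where f′(x) = 3x². Iterate:
  r_0 = 12 (mod 13)
  r_1 = 103 (mod 169)
  r_2 = 610 (mod 2197)
Final: r = 610 with f(r) ≡ 0 mod 13^3.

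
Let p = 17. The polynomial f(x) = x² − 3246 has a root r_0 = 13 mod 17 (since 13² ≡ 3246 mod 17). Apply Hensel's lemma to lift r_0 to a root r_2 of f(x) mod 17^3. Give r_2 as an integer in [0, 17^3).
r_2 = 2121 (mod 4913)

Hensel's recurrence: r_{i+1} = r_i − f(r_i)·(f′(r_i))^{-1} mod 17^{i+2}, with f′(x) = 2x. Iterate:
  r_0 = 13 (mod 17)
  r_1 = 98 (mod 289)
  r_2 = 2121 (mod 4913)
Final: r_2 = 2121, and one checks f(r_2) ≡ 0 mod 17^3.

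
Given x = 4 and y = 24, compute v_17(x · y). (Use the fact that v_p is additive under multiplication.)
v_17(96) = 0

v_p(x) = 0 (factor: 4 = 17^0 · 4); v_p(y) = 0 (factor: 24 = 17^0 · 24). Additivity: v_p(xy) = v_p(x) + v_p(y) = 0 + 0 = 0. (Direct check: xy = 96 = 17^0 · (96).)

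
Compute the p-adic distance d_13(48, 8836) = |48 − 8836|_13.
d_13(48, 8836) = 1/2197

Step 1 — x − y = 48 − 8836 = -8788. Step 2 — v_13(-8788) = 3 (factor: -8788 = −(13^3 · 4); the sign does not affect v_p). Step 3 — |x − y|_13 = 13^{-3} = 1/2197.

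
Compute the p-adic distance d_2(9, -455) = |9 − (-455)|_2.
d_2(9, -455) = 1/16

Step 1 — x − y = 9 − (-455) = 464. Step 2 — v_2(464) = 4 (factor: 464 = (2^4 · 29); the sign does not affect v_p). Step 3 — |x − y|_2 = 2^{-4} = 1/16.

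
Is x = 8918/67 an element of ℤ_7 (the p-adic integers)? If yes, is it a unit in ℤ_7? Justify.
x ∈ ℤ_7 but not a unit; v_7(x) = 3 > 0

ℤ_7 = {x ∈ ℚ_7 : v_7(x) ≥ 0} and ℤ_7^× = {x ∈ ℤ_7 : v_7(x) = 0}. Here v_7(8918/67) = v_7(num) − v_7(den) = 3; compare against these criteria.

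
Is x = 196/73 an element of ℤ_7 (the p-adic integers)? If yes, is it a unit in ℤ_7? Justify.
x ∈ ℤ_7 but not a unit; v_7(x) = 2 > 0

ℤ_7 = {x ∈ ℚ_7 : v_7(x) ≥ 0} and ℤ_7^× = {x ∈ ℤ_7 : v_7(x) = 0}. Here v_7(196/73) = v_7(num) − v_7(den) = 2; compare against these criteria.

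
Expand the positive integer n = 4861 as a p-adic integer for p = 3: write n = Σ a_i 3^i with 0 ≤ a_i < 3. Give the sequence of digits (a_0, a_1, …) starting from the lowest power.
(a_0, a_1, …) = (1, 0, 0, 0, 0, 2, 0, 2)

Repeated division by 3 gives the digits low-to-high: 4861 = 1 + 2·3^5 + 2·3^7. Digit sequence: (1, 0, 0, 0, 0, 2, 0, 2).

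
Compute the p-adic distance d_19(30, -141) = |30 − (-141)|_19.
d_19(30, -141) = 1/19

Step 1 — x − y = 30 − (-141) = 171. Step 2 — v_19(171) = 1 (factor: 171 = (19^1 · 9); the sign does not affect v_p). Step 3 — |x − y|_19 = 19^{-1} = 1/19.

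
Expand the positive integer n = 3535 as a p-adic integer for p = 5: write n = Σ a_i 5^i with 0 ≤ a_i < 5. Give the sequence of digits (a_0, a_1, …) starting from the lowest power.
(a_0, a_1, …) = (0, 2, 1, 3, 0, 1)

Repeated division by 5 gives the digits low-to-high: 3535 = 2·5^1 + 1·5^2 + 3·5^3 + 1·5^5. Digit sequence: (0, 2, 1, 3, 0, 1).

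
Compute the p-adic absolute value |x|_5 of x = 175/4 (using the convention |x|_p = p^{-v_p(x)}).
|175/4|_5 = 1/25

Step 1 — compute v_5(x) by factoring powers of 5 out of the numerator and denominator: v_5(175/4) = 2. Step 2 — apply |x|_p = p^{-v_p(x)} = 5^{-2} = 1/25.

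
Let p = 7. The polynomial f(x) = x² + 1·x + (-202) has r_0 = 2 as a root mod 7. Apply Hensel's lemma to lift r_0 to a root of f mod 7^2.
r_1 = 2 (mod 49)

Hensel: r_{i+1} = r_i − f(r_i)·(f′(r_i))^{-1} mod 7^{i+2}, f′(x) = 2x + 1. Iterate:
  r_0 = 2 (mod 7)
  r_1 = 2 (mod 49)
Final: r = 2 satisfies f(r) ≡ 0 mod 7^2.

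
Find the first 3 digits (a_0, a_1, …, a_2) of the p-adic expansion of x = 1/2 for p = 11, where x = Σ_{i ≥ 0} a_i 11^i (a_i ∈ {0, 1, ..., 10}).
(a_0, …, a_2) = (6, 5, 5)

v_11(1/2) = 0 (numerator and denominator both coprime to 11), so x ∈ ℤ_11^×. Compute digits iteratively via a_i = x_i mod 11, x_{i+1} = (x_i − a_i)/11, with x_0 = x:
  x_0 = 1/2;  a_0 = 6;  x_1 = (x_0 − 6)/11 = -1/2
  x_1 = -1/2;  a_1 = 5;  x_2 = (x_1 − 5)/11 = -1/2
  x_2 = -1/2;  a_2 = 5;  x_3 = (x_2 − 5)/11 = -1/2
Digits: (6, 5, 5).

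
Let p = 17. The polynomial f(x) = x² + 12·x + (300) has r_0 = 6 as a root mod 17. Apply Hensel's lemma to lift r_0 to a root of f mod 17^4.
r_3 = 8370 (mod 83521)

Hensel: r_{i+1} = r_i − f(r_i)·(f′(r_i))^{-1} mod 17^{i+2}, f′(x) = 2x + 12. Iterate:
  r_0 = 6 (mod 17)
  r_1 = 278 (mod 289)
  r_2 = 3457 (mod 4913)
  r_3 = 8370 (mod 83521)
Final: r = 8370 satisfies f(r) ≡ 0 mod 17^4.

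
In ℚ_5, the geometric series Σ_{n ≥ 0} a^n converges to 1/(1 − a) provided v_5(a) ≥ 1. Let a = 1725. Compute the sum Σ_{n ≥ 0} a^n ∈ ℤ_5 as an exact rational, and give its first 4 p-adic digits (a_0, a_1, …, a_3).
Σ a^n = 1/(1 − a) = -1/1724;  first 4 digits = (1, 0, 4, 3)

v_5(a) = 2 ≥ 1, so the series converges in ℤ_5 to 1/(1 − a) = 1/(1 − 1725) = -1/1724. Expand this rational in ℤ_5: compute digits iteratively via d_i = x_i mod 5, x_{i+1} = (x_i − d_i)/5. The first 4 digits are (1, 0, 4, 3).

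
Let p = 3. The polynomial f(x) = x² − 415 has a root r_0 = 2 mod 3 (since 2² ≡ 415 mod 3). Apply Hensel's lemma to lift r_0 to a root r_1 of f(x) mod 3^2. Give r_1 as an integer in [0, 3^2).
r_1 = 8 (mod 9)

Hensel's recurrence: r_{i+1} = r_i − f(r_i)·(f′(r_i))^{-1} mod 3^{i+2}, with f′(x) = 2x. Iterate:
  r_0 = 2 (mod 3)
  r_1 = 8 (mod 9)
Final: r_1 = 8, and one checks f(r_1) ≡ 0 mod 3^2.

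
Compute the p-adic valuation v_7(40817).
v_7(40817) = 4

v_7(n) is the largest exponent k such that 7^k divides n. Factor out: 40817 = 7^4 · 17. (Sign doesn't affect v_p.) So v_7(40817) = 4.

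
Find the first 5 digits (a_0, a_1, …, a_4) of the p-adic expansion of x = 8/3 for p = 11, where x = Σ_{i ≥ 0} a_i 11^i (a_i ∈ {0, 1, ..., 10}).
(a_0, …, a_4) = (10, 3, 7, 3, 7)

v_11(8/3) = 0 (numerator and denominator both coprime to 11), so x ∈ ℤ_11^×. Compute digits iteratively via a_i = x_i mod 11, x_{i+1} = (x_i − a_i)/11, with x_0 = x:
  x_0 = 8/3;  a_0 = 10;  x_1 = (x_0 − 10)/11 = -2/3
  x_1 = -2/3;  a_1 = 3;  x_2 = (x_1 − 3)/11 = -1/3
  x_2 = -1/3;  a_2 = 7;  x_3 = (x_2 − 7)/11 = -2/3
  x_3 = -2/3;  a_3 = 3;  x_4 = (x_3 − 3)/11 = -1/3
  x_4 = -1/3;  a_4 = 7;  x_5 = (x_4 − 7)/11 = -2/3
Digits: (10, 3, 7, 3, 7).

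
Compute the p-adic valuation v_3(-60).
v_3(-60) = 1

v_3(n) is the largest exponent k such that 3^k divides n. Factor out: -60 = -3^1 · 20. (Sign doesn't affect v_p.) So v_3(-60) = 1.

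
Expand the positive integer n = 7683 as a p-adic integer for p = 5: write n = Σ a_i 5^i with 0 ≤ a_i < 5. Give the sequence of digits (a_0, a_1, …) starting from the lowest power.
(a_0, a_1, …) = (3, 1, 2, 1, 2, 2)

Repeated division by 5 gives the digits low-to-high: 7683 = 3 + 1·5^1 + 2·5^2 + 1·5^3 + 2·5^4 + 2·5^5. Digit sequence: (3, 1, 2, 1, 2, 2).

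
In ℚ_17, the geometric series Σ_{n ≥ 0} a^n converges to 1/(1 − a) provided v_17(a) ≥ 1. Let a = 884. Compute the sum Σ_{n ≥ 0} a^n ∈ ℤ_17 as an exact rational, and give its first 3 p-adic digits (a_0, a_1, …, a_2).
Σ a^n = 1/(1 − a) = -1/883;  first 3 digits = (1, 1, 4)

v_17(a) = 1 ≥ 1, so the series converges in ℤ_17 to 1/(1 − a) = 1/(1 − 884) = -1/883. Expand this rational in ℤ_17: compute digits iteratively via d_i = x_i mod 17, x_{i+1} = (x_i − d_i)/17. The first 3 digits are (1, 1, 4).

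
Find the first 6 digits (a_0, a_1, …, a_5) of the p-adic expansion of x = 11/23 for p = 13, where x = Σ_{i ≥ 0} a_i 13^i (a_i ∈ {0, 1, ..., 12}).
(a_0, …, a_5) = (5, 7, 0, 9, 1, 1)

v_13(11/23) = 0 (numerator and denominator both coprime to 13), so x ∈ ℤ_13^×. Compute digits iteratively via a_i = x_i mod 13, x_{i+1} = (x_i − a_i)/13, with x_0 = x:
  x_0 = 11/23;  a_0 = 5;  x_1 = (x_0 − 5)/13 = -8/23
  x_1 = -8/23;  a_1 = 7;  x_2 = (x_1 − 7)/13 = -13/23
  x_2 = -13/23;  a_2 = 0;  x_3 = (x_2 − 0)/13 = -1/23
  x_3 = -1/23;  a_3 = 9;  x_4 = (x_3 − 9)/13 = -16/23
  x_4 = -16/23;  a_4 = 1;  x_5 = (x_4 − 1)/13 = -3/23
  x_5 = -3/23;  a_5 = 1;  x_6 = (x_5 − 1)/13 = -2/23
Digits: (5, 7, 0, 9, 1, 1).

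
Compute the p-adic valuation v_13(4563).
v_13(4563) = 2

v_13(n) is the largest exponent k such that 13^k divides n. Factor out: 4563 = 13^2 · 27. (Sign doesn't affect v_p.) So v_13(4563) = 2.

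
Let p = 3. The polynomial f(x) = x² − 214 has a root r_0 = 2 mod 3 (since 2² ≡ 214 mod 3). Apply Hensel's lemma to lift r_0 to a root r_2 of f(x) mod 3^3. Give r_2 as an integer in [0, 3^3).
r_2 = 5 (mod 27)

Hensel's recurrence: r_{i+1} = r_i − f(r_i)·(f′(r_i))^{-1} mod 3^{i+2}, with f′(x) = 2x. Iterate:
  r_0 = 2 (mod 3)
  r_1 = 5 (mod 9)
  r_2 = 5 (mod 27)
Final: r_2 = 5, and one checks f(r_2) ≡ 0 mod 3^3.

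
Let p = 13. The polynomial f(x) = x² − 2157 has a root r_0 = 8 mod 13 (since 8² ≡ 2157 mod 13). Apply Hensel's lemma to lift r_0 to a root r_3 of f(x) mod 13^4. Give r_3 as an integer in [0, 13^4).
r_3 = 7860 (mod 28561)

Hensel's recurrence: r_{i+1} = r_i − f(r_i)·(f′(r_i))^{-1} mod 13^{i+2}, with f′(x) = 2x. Iterate:
  r_0 = 8 (mod 13)
  r_1 = 86 (mod 169)
  r_2 = 1269 (mod 2197)
  r_3 = 7860 (mod 28561)
Final: r_3 = 7860, and one checks f(r_3) ≡ 0 mod 13^4.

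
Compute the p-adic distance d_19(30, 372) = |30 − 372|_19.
d_19(30, 372) = 1/19

Step 1 — x − y = 30 − 372 = -342. Step 2 — v_19(-342) = 1 (factor: -342 = −(19^1 · 18); the sign does not affect v_p). Step 3 — |x − y|_19 = 19^{-1} = 1/19.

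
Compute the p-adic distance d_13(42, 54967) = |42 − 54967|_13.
d_13(42, 54967) = 1/2197

Step 1 — x − y = 42 − 54967 = -54925. Step 2 — v_13(-54925) = 3 (factor: -54925 = −(13^3 · 25); the sign does not affect v_p). Step 3 — |x − y|_13 = 13^{-3} = 1/2197.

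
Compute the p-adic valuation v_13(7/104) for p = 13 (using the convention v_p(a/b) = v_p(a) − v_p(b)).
v_13(7/104) = -1

Factor powers of 13 from the numerator and denominator of the reduced fraction: 7 = 13^0 · 7 and 104 = 13^1 · 8. Apply v_p(a/b) = v_p(a) − v_p(b): v_13(7/104) = 0 − 1 = -1.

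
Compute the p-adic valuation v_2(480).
v_2(480) = 5

v_2(n) is the largest exponent k such that 2^k divides n. Factor out: 480 = 2^5 · 15. (Sign doesn't affect v_p.) So v_2(480) = 5.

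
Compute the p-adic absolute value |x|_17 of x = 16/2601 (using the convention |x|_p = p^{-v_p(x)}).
|16/2601|_17 = 289

Step 1 — compute v_17(x) by factoring powers of 17 out of the numerator and denominator: v_17(16/2601) = -2. Step 2 — apply |x|_p = p^{-v_p(x)} = 17^{2} = 289.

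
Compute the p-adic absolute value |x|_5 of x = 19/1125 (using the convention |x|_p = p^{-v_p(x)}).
|19/1125|_5 = 125

Step 1 — compute v_5(x) by factoring powers of 5 out of the numerator and denominator: v_5(19/1125) = -3. Step 2 — apply |x|_p = p^{-v_p(x)} = 5^{3} = 125.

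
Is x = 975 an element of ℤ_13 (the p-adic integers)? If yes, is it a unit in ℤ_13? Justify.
x ∈ ℤ_13 but not a unit; v_13(x) = 1 > 0

ℤ_13 = {x ∈ ℚ_13 : v_13(x) ≥ 0} and ℤ_13^× = {x ∈ ℤ_13 : v_13(x) = 0}. Here v_13(975) = v_13(num) − v_13(den) = 1; compare against these criteria.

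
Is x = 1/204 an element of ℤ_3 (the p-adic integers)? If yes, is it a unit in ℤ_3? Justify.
x ∉ ℤ_3 (v_3(x) = -1 < 0)

ℤ_3 = {x ∈ ℚ_3 : v_3(x) ≥ 0} and ℤ_3^× = {x ∈ ℤ_3 : v_3(x) = 0}. Here v_3(1/204) = v_3(num) − v_3(den) = -1; compare against these criteria.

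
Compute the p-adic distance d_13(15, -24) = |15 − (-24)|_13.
d_13(15, -24) = 1/13

Step 1 — x − y = 15 − (-24) = 39. Step 2 — v_13(39) = 1 (factor: 39 = (13^1 · 3); the sign does not affect v_p). Step 3 — |x − y|_13 = 13^{-1} = 1/13.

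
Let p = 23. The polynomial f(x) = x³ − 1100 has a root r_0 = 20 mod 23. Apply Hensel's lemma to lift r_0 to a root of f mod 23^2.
r_1 = 411 (mod 529)

Hensel: r_{i+1} = r_i − f(r_i)/f′(r_i) mod 23^{i+2}, where f′(x) = 3x². Iterate:
  r_0 = 20 (mod 23)
  r_1 = 411 (mod 529)
Final: r = 411 with f(r) ≡ 0 mod 23^2.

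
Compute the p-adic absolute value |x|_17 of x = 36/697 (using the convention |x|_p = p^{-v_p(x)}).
|36/697|_17 = 17

Step 1 — compute v_17(x) by factoring powers of 17 out of the numerator and denominator: v_17(36/697) = -1. Step 2 — apply |x|_p = p^{-v_p(x)} = 17^{1} = 17.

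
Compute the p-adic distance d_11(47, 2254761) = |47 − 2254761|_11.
d_11(47, 2254761) = 1/161051

Step 1 — x − y = 47 − 2254761 = -2254714. Step 2 — v_11(-2254714) = 5 (factor: -2254714 = −(11^5 · 14); the sign does not affect v_p). Step 3 — |x − y|_11 = 11^{-5} = 1/161051.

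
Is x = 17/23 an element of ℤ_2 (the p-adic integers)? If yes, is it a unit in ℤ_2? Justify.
x ∈ ℤ_2^× (unit); v_2(x) = 0

ℤ_2 = {x ∈ ℚ_2 : v_2(x) ≥ 0} and ℤ_2^× = {x ∈ ℤ_2 : v_2(x) = 0}. Here v_2(17/23) = v_2(num) − v_2(den) = 0; compare against these criteria.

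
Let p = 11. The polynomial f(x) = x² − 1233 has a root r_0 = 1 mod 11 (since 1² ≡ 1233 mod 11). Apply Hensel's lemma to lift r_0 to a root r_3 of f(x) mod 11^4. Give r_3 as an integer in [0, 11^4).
r_3 = 9208 (mod 14641)

Hensel's recurrence: r_{i+1} = r_i − f(r_i)·(f′(r_i))^{-1} mod 11^{i+2}, with f′(x) = 2x. Iterate:
  r_0 = 1 (mod 11)
  r_1 = 12 (mod 121)
  r_2 = 1222 (mod 1331)
  r_3 = 9208 (mod 14641)
Final: r_3 = 9208, and one checks f(r_3) ≡ 0 mod 11^4.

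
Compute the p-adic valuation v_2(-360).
v_2(-360) = 3

v_2(n) is the largest exponent k such that 2^k divides n. Factor out: -360 = -2^3 · 45. (Sign doesn't affect v_p.) So v_2(-360) = 3.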